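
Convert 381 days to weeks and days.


Weeks: 381 ÷ 7 = 54 remainder 3

54 weeks 3 days


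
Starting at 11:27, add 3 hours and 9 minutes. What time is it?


Start: 687 minutes from midnight
Add: 189 minutes
Total: 876 minutes
Hours: 876 ÷ 60 = 14 remainder 36

14:36


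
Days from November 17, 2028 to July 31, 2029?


From November 17, 2028 to July 31, 2029
Rest of November 2028: 30 - 17 = 13
Full months: December 31, January 31, February 2029 28, March 31, April 30, May 31, June 30
Days into July 2029: 31
Total = 13 + 31 + 31 + 28 + 31 + 30 + 31 + 30 + 31 = 256 days

256 days


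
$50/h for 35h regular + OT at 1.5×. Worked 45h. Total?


Regular: 35h × $50 = $1750.00
Overtime: 45 - 35 = 10h
OT pay: 10h × $50 × 1.5 = $750.00
Total = $1750.00 + $750.00 = $2500.00

$2500.00


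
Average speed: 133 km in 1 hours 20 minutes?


99.8 km/h

Distance: 133 km
Time: 1h 20m = 80 min = 80/60 = 4/3 hours
Speed = 133 ÷ (4/3) = 133 × 3 / 4 = 399/4 ≈ 99.8 km/h


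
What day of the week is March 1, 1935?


Zeller's congruence:
q=1, m=3, k=35, j=19
h = (1 + ⌊13×4/5⌋ + 35 + ⌊35/4⌋ + ⌊19/4⌋ - 2×19) mod 7
= (1 + 10 + 35 + 8 + 4 - 38) mod 7
= 20 mod 7 = 6
h=6 → Friday

Friday


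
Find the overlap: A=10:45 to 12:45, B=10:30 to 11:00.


15 minutes

Meeting A: 645-765 (in minutes from midnight)
Meeting B: 630-660
Overlap start = max(645, 630) = 645
Overlap end = min(765, 660) = 660
Overlap = max(0, 660 - 645) = 15 min


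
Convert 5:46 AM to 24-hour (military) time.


05:46

Input: 5:46 AM
AM hour stays: 5


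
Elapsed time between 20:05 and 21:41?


1h 36m

End time in minutes: 21×60 + 41 = 1301
Start time in minutes: 20×60 + 5 = 1205
Difference = 1301 - 1205 = 96 minutes
= 1 hours 36 minutes


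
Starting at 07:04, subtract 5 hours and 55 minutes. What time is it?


01:09

Start: 424 minutes from midnight
Subtract: 355 minutes
Remaining: 424 - 355 = 69
Hours: 1, Minutes: 9


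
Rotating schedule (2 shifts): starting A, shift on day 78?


Shifts: A, B
Start: A (index 0)
Day 78: (0 + 78 - 1) mod 2
= 77 mod 2
= 1
Index 1 → shift B

Shift B


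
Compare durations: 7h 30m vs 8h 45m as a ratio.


6:7 (0.86)

Duration 1: 450 minutes
Duration 2: 525 minutes
Ratio = 450:525
GCD = 75
Simplified = 6:7
As a decimal: 6/7 ≈ 0.86


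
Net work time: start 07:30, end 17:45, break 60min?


9h 15m (555 minutes)

Total time = (17×60+45) - (7×60+30)
= 1065 - 450 = 615 min
Minus break: 615 - 60 = 555 min
= 9h 15m


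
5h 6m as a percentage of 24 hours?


Total minutes: 5×60 + 6 = 306
Day = 24×60 = 1440 minutes
Fraction = 306/1440 = 0.2125
As a percentage: 306/1440 × 100 = 21.25%

0.2125 (21.25%)


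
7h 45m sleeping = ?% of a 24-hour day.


Time: 465 minutes
Day: 1440 minutes
Percentage = (465/1440) × 100 ≈ 32.3%

32.3%


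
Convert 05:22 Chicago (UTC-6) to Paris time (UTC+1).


Time difference = UTC+1 - UTC-6 = +7 hours
New hour = (5 + 7) mod 24
= 12 mod 24 = 12
Minutes unchanged → 12:22

12:22


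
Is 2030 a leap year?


Rules: divisible by 4 AND (not by 100 OR by 400)
2030 ÷ 4 = 507 remainder 2 → not divisible by 4
Not divisible by 4 → not a leap year

No


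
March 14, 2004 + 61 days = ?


May 14, 2004

Start: March 14, 2004
Add 61 days
March 14 → April 1: 31 - 14 + 1 = 18 days (61 - 18 = 43 left)
April 1 → May 1: 30 - 1 + 1 = 30 days (43 - 30 = 13 left)
May 1 + 13 = May 14, 2004


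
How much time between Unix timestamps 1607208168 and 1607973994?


Difference = 1607973994 - 1607208168 = 765826 seconds
In hours: 765826 / 3600 ≈ 212.7
In days: 765826 / 86400 ≈ 8.86

765826 seconds (212.7 hours / 8.86 days)


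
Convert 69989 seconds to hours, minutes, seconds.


Hours: 69989 ÷ 3600 = 19 remainder 1589
Minutes: 1589 ÷ 60 = 26 remainder 29
Seconds: 29

19h 26m 29s


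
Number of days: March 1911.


Month: March (month 3)
March has 31 days

31 days


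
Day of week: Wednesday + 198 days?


Friday

Start: Wednesday (index 2)
(2 + 198) mod 7
= 200 mod 7
= 4
Index 4 → Friday


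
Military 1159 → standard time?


Hour: 11
11 < 12 → AM

11:59 AM


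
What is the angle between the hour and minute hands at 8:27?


Hour hand = 8×30 + 27×0.5 = 253.5°
Minute hand = 27×6 = 162°
Difference = |253.5 - 162| = 91.5°

91.5°


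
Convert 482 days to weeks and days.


Weeks: 482 ÷ 7 = 68 remainder 6

68 weeks 6 days


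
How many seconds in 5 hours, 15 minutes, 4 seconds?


Hours: 5 × 3600 = 18000
Minutes: 15 × 60 = 900
Seconds: 4
Total = 18000 + 900 + 4 = 18904

18904 seconds


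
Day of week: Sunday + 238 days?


Start: Sunday (index 6)
(6 + 238) mod 7
= 244 mod 7
= 6
Index 6 → Sunday

Sunday


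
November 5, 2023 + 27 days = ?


December 2, 2023

Start: November 5, 2023
Add 27 days
November 5 → December 1: 30 - 5 + 1 = 26 days (27 - 26 = 1 left)
December 1 + 1 = December 2, 2023


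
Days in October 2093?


Month: October (month 10)
October has 31 days

31 days


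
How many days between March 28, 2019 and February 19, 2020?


328 days

From March 28, 2019 to February 19, 2020
Rest of March 2019: 31 - 28 = 3
Full months: April 30, May 31, June 30, July 31, August 31, September 30, October 31, November 30, December 31, January 31
Days into February 2020: 19
Total = 3 + 30 + 31 + 30 + 31 + 31 + 30 + 31 + 30 + 31 + 31 + 19 = 328 days


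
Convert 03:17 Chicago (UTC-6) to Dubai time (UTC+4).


13:17

Time difference = UTC+4 - UTC-6 = +10 hours
New hour = (3 + 10) mod 24
= 13 mod 24 = 13
Minutes unchanged → 13:17


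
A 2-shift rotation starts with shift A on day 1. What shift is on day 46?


Shifts: A, B
Start: A (index 0)
Day 46: (0 + 46 - 1) mod 2
= 45 mod 2
= 1
Index 1 → shift B

Shift B


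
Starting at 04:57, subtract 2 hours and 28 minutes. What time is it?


Start: 297 minutes from midnight
Subtract: 148 minutes
Remaining: 297 - 148 = 149
Hours: 2, Minutes: 29

02:29


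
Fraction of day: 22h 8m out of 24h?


0.9222 (92.22%)

Total minutes: 22×60 + 8 = 1328
Day = 24×60 = 1440 minutes
Fraction = 1328/1440 ≈ 0.9222
As a percentage: 1328/1440 × 100 ≈ 92.22%


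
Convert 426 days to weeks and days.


60 weeks 6 days

Weeks: 426 ÷ 7 = 60 remainder 6


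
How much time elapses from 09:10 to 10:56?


1h 46m

End time in minutes: 10×60 + 56 = 656
Start time in minutes: 9×60 + 10 = 550
Difference = 656 - 550 = 106 minutes
= 1 hours 46 minutes


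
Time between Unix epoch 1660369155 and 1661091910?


Difference = 1661091910 - 1660369155 = 722755 seconds
In hours: 722755 / 3600 ≈ 200.8
In days: 722755 / 86400 ≈ 8.37

722755 seconds (200.8 hours / 8.37 days)


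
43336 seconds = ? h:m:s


12h 2m 16s

Hours: 43336 ÷ 3600 = 12 remainder 136
Minutes: 136 ÷ 60 = 2 remainder 16
Seconds: 16


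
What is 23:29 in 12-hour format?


11:29 PM

Hour: 23
23 - 12 = 11 → PM


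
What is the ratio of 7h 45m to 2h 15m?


31:9 (3.44)

Duration 1: 465 minutes
Duration 2: 135 minutes
Ratio = 465:135
GCD = 15
Simplified = 31:9
As a decimal: 31/9 ≈ 3.44


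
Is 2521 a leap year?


No

Rules: divisible by 4 AND (not by 100 OR by 400)
2521 ÷ 4 = 630 remainder 1 → not divisible by 4
Not divisible by 4 → not a leap year


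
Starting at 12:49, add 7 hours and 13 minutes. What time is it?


20:02

Start: 769 minutes from midnight
Add: 433 minutes
Total: 1202 minutes
Hours: 1202 ÷ 60 = 20 remainder 2


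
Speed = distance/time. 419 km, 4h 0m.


104.8 km/h

Distance: 419 km
Time: 4 hours
Speed = 419 / 4 ≈ 104.8 km/h


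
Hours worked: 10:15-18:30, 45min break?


7h 30m (450 minutes)

Total time = (18×60+30) - (10×60+15)
= 1110 - 615 = 495 min
Minus break: 495 - 45 = 450 min
= 7h 30m


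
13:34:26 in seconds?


48866 seconds

Hours: 13 × 3600 = 46800
Minutes: 34 × 60 = 2040
Seconds: 26
Total = 46800 + 2040 + 26 = 48866


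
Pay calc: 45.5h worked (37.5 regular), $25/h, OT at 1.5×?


Regular: 37.5h × $25 = $937.50
Overtime: 45.5 - 37.5 = 8.0h
OT pay: 8.0h × $25 × 1.5 = $300.00
Total = $937.50 + $300.00 = $1237.50

$1237.50


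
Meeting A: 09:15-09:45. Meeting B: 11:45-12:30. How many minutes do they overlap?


Meeting A: 555-585 (in minutes from midnight)
Meeting B: 705-750
Overlap start = max(555, 705) = 705
Overlap end = min(585, 750) = 585
Overlap = max(0, 585 - 705) = 0 min

0 minutes


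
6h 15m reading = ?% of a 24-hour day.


Time: 375 minutes
Day: 1440 minutes
Percentage = (375/1440) × 100 ≈ 26.0%

26.0%


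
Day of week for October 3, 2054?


Saturday

Zeller's congruence:
q=3, m=10, k=54, j=20
h = (3 + ⌊13×11/5⌋ + 54 + ⌊54/4⌋ + ⌊20/4⌋ - 2×20) mod 7
= (3 + 28 + 54 + 13 + 5 - 40) mod 7
= 63 mod 7 = 0
h=0 → Saturday


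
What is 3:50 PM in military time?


15:50

Input: 3:50 PM
PM: 3 + 12 = 15


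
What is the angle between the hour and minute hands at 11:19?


Hour hand = 11×30 + 19×0.5 = 339.5°
Minute hand = 19×6 = 114°
Difference = |339.5 - 114| = 225.5°
Since > 180°: 360 - 225.5 = 134.5°

134.5°


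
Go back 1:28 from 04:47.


03:19

Start: 287 minutes from midnight
Subtract: 88 minutes
Remaining: 287 - 88 = 199
Hours: 3, Minutes: 19


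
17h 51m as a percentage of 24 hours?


0.7438 (74.38%)

Total minutes: 17×60 + 51 = 1071
Day = 24×60 = 1440 minutes
Fraction = 1071/1440 ≈ 0.7438
As a percentage: 1071/1440 × 100 ≈ 74.38%


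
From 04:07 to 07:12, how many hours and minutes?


End time in minutes: 7×60 + 12 = 432
Start time in minutes: 4×60 + 7 = 247
Difference = 432 - 247 = 185 minutes
= 3 hours 5 minutes

3h 5m


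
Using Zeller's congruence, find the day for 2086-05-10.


Zeller's congruence:
q=10, m=5, k=86, j=20
h = (10 + ⌊13×6/5⌋ + 86 + ⌊86/4⌋ + ⌊20/4⌋ - 2×20) mod 7
= (10 + 15 + 86 + 21 + 5 - 40) mod 7
= 97 mod 7 = 6
h=6 → Friday

Friday


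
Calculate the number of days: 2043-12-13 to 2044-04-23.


132 days

From December 13, 2043 to April 23, 2044
Rest of December 2043: 31 - 13 = 18
Full months: January 31, February 2044 29, March 31
Days into April 2044: 23
Total = 18 + 31 + 29 + 31 + 23 = 132 days


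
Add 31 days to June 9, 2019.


July 10, 2019

Start: June 9, 2019
Add 31 days
June 9 → July 1: 30 - 9 + 1 = 22 days (31 - 22 = 9 left)
July 1 + 9 = July 10, 2019


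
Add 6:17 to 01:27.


Start: 87 minutes from midnight
Add: 377 minutes
Total: 464 minutes
Hours: 464 ÷ 60 = 7 remainder 44

07:44


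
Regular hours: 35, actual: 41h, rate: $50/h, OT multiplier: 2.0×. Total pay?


$2350.00

Regular: 35h × $50 = $1750.00
Overtime: 41 - 35 = 6h
OT pay: 6h × $50 × 2.0 = $600.00
Total = $1750.00 + $600.00 = $2350.00


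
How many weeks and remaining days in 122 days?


Weeks: 122 ÷ 7 = 17 remainder 3

17 weeks 3 days


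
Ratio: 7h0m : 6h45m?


28:27 (1.04)

Duration 1: 420 minutes
Duration 2: 405 minutes
Ratio = 420:405
GCD = 15
Simplified = 28:27
As a decimal: 28/27 ≈ 1.04


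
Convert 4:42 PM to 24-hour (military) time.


16:42

Input: 4:42 PM
PM: 4 + 12 = 16


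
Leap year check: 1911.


No

Rules: divisible by 4 AND (not by 100 OR by 400)
1911 ÷ 4 = 477 remainder 3 → not divisible by 4
Not divisible by 4 → not a leap year


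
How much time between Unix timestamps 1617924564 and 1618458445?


533881 seconds (148.3 hours / 6.18 days)

Difference = 1618458445 - 1617924564 = 533881 seconds
In hours: 533881 / 3600 ≈ 148.3
In days: 533881 / 86400 ≈ 6.18


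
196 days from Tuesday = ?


Tuesday

Start: Tuesday (index 1)
(1 + 196) mod 7
= 197 mod 7
= 1
Index 1 → Tuesday


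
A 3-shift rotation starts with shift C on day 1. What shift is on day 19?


Shifts: A, B, C
Start: C (index 2)
Day 19: (2 + 19 - 1) mod 3
= 20 mod 3
= 2
Index 2 → shift C

Shift C


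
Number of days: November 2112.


30 days

Month: November (month 11)
November has 30 days


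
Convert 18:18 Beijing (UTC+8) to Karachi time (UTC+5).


Time difference = UTC+5 - UTC+8 = -3 hours
New hour = (18 -3) mod 24
= 15 mod 24 = 15
Minutes unchanged → 15:18

15:18


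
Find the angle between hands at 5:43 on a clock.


Hour hand = 5×30 + 43×0.5 = 171.5°
Minute hand = 43×6 = 258°
Difference = |171.5 - 258| = 86.5°

86.5°


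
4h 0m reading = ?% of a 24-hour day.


16.7%

Time: 240 minutes
Day: 1440 minutes
Percentage = (240/1440) × 100 ≈ 16.7%


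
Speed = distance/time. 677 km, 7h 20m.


92.3 km/h

Distance: 677 km
Time: 7h 20m = 440 min = 440/60 = 22/3 hours
Speed = 677 ÷ (22/3) = 677 × 3 / 22 = 2031/22 ≈ 92.3 km/h


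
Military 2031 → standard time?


8:31 PM

Hour: 20
20 - 12 = 8 → PM


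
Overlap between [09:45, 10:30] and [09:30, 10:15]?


30 minutes

Meeting A: 585-630 (in minutes from midnight)
Meeting B: 570-615
Overlap start = max(585, 570) = 585
Overlap end = min(630, 615) = 615
Overlap = max(0, 615 - 585) = 30 min


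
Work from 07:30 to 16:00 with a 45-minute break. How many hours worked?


7h 45m (465 minutes)

Total time = (16×60+0) - (7×60+30)
= 960 - 450 = 510 min
Minus break: 510 - 45 = 465 min
= 7h 45m


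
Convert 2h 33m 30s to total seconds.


9210 seconds

Hours: 2 × 3600 = 7200
Minutes: 33 × 60 = 1980
Seconds: 30
Total = 7200 + 1980 + 30 = 9210


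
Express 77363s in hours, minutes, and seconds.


21h 29m 23s

Hours: 77363 ÷ 3600 = 21 remainder 1763
Minutes: 1763 ÷ 60 = 29 remainder 23
Seconds: 23


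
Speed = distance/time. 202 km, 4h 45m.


Distance: 202 km
Time: 4h 45m = 285 min = 285/60 = 19/4 hours
Speed = 202 ÷ (19/4) = 202 × 4 / 19 = 808/19 ≈ 42.5 km/h

42.5 km/h


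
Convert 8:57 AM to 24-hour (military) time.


Input: 8:57 AM
AM hour stays: 8

08:57


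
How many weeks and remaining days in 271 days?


38 weeks 5 days

Weeks: 271 ÷ 7 = 38 remainder 5


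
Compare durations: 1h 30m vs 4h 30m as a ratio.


Duration 1: 90 minutes
Duration 2: 270 minutes
Ratio = 90:270
GCD = 90
Simplified = 1:3
As a decimal: 1/3 ≈ 0.33

1:3 (0.33)


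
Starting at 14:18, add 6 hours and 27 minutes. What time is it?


Start: 858 minutes from midnight
Add: 387 minutes
Total: 1245 minutes
Hours: 1245 ÷ 60 = 20 remainder 45

20:45


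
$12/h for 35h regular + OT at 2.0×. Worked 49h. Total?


Regular: 35h × $12 = $420.00
Overtime: 49 - 35 = 14h
OT pay: 14h × $12 × 2.0 = $336.00
Total = $420.00 + $336.00 = $756.00

$756.00


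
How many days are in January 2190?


Month: January (month 1)
January has 31 days

31 days


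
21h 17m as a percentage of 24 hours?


Total minutes: 21×60 + 17 = 1277
Day = 24×60 = 1440 minutes
Fraction = 1277/1440 ≈ 0.8868
As a percentage: 1277/1440 × 100 ≈ 88.68%

0.8868 (88.68%)


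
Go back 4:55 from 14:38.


Start: 878 minutes from midnight
Subtract: 295 minutes
Remaining: 878 - 295 = 583
Hours: 9, Minutes: 43

09:43


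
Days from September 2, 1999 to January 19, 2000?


139 days

From September 2, 1999 to January 19, 2000
Rest of September 1999: 30 - 2 = 28
Full months: October 31, November 30, December 31
Days into January 2000: 19
Total = 28 + 31 + 30 + 31 + 19 = 139 days


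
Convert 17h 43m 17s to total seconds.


63797 seconds

Hours: 17 × 3600 = 61200
Minutes: 43 × 60 = 2580
Seconds: 17
Total = 61200 + 2580 + 17 = 63797


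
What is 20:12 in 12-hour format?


8:12 PM

Hour: 20
20 - 12 = 8 → PM


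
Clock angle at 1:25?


Hour hand = 1×30 + 25×0.5 = 42.5°
Minute hand = 25×6 = 150°
Difference = |42.5 - 150| = 107.5°

107.5°


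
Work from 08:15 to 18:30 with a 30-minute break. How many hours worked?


9h 45m (585 minutes)

Total time = (18×60+30) - (8×60+15)
= 1110 - 495 = 615 min
Minus break: 615 - 30 = 585 min
= 9h 45m


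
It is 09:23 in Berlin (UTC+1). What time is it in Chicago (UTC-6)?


Time difference = UTC-6 - UTC+1 = -7 hours
New hour = (9 -7) mod 24
= 2 mod 24 = 2
Minutes unchanged → 02:23

02:23


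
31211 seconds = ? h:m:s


Hours: 31211 ÷ 3600 = 8 remainder 2411
Minutes: 2411 ÷ 60 = 40 remainder 11
Seconds: 11

8h 40m 11s


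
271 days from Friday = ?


Wednesday

Start: Friday (index 4)
(4 + 271) mod 7
= 275 mod 7
= 2
Index 2 → Wednesday


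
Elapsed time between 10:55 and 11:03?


End time in minutes: 11×60 + 3 = 663
Start time in minutes: 10×60 + 55 = 655
Difference = 663 - 655 = 8 minutes
= 0 hours 8 minutes

0h 8m


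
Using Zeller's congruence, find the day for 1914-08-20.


Zeller's congruence:
q=20, m=8, k=14, j=19
h = (20 + ⌊13×9/5⌋ + 14 + ⌊14/4⌋ + ⌊19/4⌋ - 2×19) mod 7
= (20 + 23 + 14 + 3 + 4 - 38) mod 7
= 26 mod 7 = 5
h=5 → Thursday

Thursday


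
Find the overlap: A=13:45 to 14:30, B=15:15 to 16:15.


Meeting A: 825-870 (in minutes from midnight)
Meeting B: 915-975
Overlap start = max(825, 915) = 915
Overlap end = min(870, 975) = 870
Overlap = max(0, 870 - 915) = 0 min

0 minutes


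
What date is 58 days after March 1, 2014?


Start: March 1, 2014
Add 58 days
March 1 → April 1: 31 - 1 + 1 = 31 days (58 - 31 = 27 left)
April 1 + 27 = April 28, 2014

April 28, 2014


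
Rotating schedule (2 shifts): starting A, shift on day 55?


Shifts: A, B
Start: A (index 0)
Day 55: (0 + 55 - 1) mod 2
= 54 mod 2
= 0
Index 0 → shift A

Shift A


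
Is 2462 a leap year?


Rules: divisible by 4 AND (not by 100 OR by 400)
2462 ÷ 4 = 615 remainder 2 → not divisible by 4
Not divisible by 4 → not a leap year

No


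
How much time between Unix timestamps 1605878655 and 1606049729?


171074 seconds (47.5 hours / 1.98 days)

Difference = 1606049729 - 1605878655 = 171074 seconds
In hours: 171074 / 3600 ≈ 47.5
In days: 171074 / 86400 ≈ 1.98


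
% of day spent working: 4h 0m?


Time: 240 minutes
Day: 1440 minutes
Percentage = (240/1440) × 100 ≈ 16.7%

16.7%


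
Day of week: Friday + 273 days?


Friday

Start: Friday (index 4)
(4 + 273) mod 7
= 277 mod 7
= 4
Index 4 → Friday


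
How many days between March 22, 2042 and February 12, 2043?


327 days

From March 22, 2042 to February 12, 2043
Rest of March 2042: 31 - 22 = 9
Full months: April 30, May 31, June 30, July 31, August 31, September 30, October 31, November 30, December 31, January 31
Days into February 2043: 12
Total = 9 + 30 + 31 + 30 + 31 + 31 + 30 + 31 + 30 + 31 + 31 + 12 = 327 days


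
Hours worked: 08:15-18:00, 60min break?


Total time = (18×60+0) - (8×60+15)
= 1080 - 495 = 585 min
Minus break: 585 - 60 = 525 min
= 8h 45m

8h 45m (525 minutes)


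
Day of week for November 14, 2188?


Zeller's congruence:
q=14, m=11, k=88, j=21
h = (14 + ⌊13×12/5⌋ + 88 + ⌊88/4⌋ + ⌊21/4⌋ - 2×21) mod 7
= (14 + 31 + 88 + 22 + 5 - 42) mod 7
= 118 mod 7 = 6
h=6 → Friday

Friday


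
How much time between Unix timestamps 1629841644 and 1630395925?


554281 seconds (154.0 hours / 6.42 days)

Difference = 1630395925 - 1629841644 = 554281 seconds
In hours: 554281 / 3600 ≈ 154.0
In days: 554281 / 86400 ≈ 6.42


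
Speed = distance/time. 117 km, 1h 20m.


Distance: 117 km
Time: 1h 20m = 80 min = 80/60 = 4/3 hours
Speed = 117 ÷ (4/3) = 117 × 3 / 4 = 351/4 ≈ 87.8 km/h

87.8 km/h


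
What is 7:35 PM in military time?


Input: 7:35 PM
PM: 7 + 12 = 19

19:35


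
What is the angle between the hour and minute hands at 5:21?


Hour hand = 5×30 + 21×0.5 = 160.5°
Minute hand = 21×6 = 126°
Difference = |160.5 - 126| = 34.5°

34.5°


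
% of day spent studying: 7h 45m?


Time: 465 minutes
Day: 1440 minutes
Percentage = (465/1440) × 100 ≈ 32.3%

32.3%


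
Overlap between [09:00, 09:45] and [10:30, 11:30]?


0 minutes

Meeting A: 540-585 (in minutes from midnight)
Meeting B: 630-690
Overlap start = max(540, 630) = 630
Overlap end = min(585, 690) = 585
Overlap = max(0, 585 - 630) = 0 min


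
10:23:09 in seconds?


37389 seconds

Hours: 10 × 3600 = 36000
Minutes: 23 × 60 = 1380
Seconds: 9
Total = 36000 + 1380 + 9 = 37389


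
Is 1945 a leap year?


No

Rules: divisible by 4 AND (not by 100 OR by 400)
1945 ÷ 4 = 486 remainder 1 → not divisible by 4
Not divisible by 4 → not a leap year


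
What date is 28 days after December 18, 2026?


Start: December 18, 2026
Add 28 days
December 18 → January 1: 31 - 18 + 1 = 14 days (28 - 14 = 14 left)
January 1 + 14 = January 15, 2027

January 15, 2027


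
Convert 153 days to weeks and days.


Weeks: 153 ÷ 7 = 21 remainder 6

21 weeks 6 days


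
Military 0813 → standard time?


Hour: 8
8 < 12 → AM

8:13 AM


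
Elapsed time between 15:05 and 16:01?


0h 56m

End time in minutes: 16×60 + 1 = 961
Start time in minutes: 15×60 + 5 = 905
Difference = 961 - 905 = 56 minutes
= 0 hours 56 minutes


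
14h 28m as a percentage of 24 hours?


0.6028 (60.28%)

Total minutes: 14×60 + 28 = 868
Day = 24×60 = 1440 minutes
Fraction = 868/1440 ≈ 0.6028
As a percentage: 868/1440 × 100 ≈ 60.28%


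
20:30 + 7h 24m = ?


03:54 (next day)

Start: 1230 minutes from midnight
Add: 444 minutes
Total: 1674 minutes
Hours: 1674 ÷ 60 = 27 remainder 54
27 ≥ 24 → 27 - 24 = 3 (next day)


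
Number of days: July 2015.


Month: July (month 7)
July has 31 days

31 days


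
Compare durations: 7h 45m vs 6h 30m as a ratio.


31:26 (1.19)

Duration 1: 465 minutes
Duration 2: 390 minutes
Ratio = 465:390
GCD = 15
Simplified = 31:26
As a decimal: 31/26 ≈ 1.19


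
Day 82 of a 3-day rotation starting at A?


Shift A

Shifts: A, B, C
Start: A (index 0)
Day 82: (0 + 82 - 1) mod 3
= 81 mod 3
= 0
Index 0 → shift A


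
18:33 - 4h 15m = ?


Start: 1113 minutes from midnight
Subtract: 255 minutes
Remaining: 1113 - 255 = 858
Hours: 14, Minutes: 18

14:18


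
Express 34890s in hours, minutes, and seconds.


9h 41m 30s

Hours: 34890 ÷ 3600 = 9 remainder 2490
Minutes: 2490 ÷ 60 = 41 remainder 30
Seconds: 30


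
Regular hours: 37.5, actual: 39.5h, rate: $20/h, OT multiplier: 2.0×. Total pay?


Regular: 37.5h × $20 = $750.00
Overtime: 39.5 - 37.5 = 2.0h
OT pay: 2.0h × $20 × 2.0 = $80.00
Total = $750.00 + $80.00 = $830.00

$830.00


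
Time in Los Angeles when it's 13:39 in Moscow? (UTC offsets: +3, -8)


02:39

Time difference = UTC-8 - UTC+3 = -11 hours
New hour = (13 -11) mod 24
= 2 mod 24 = 2
Minutes unchanged → 02:39


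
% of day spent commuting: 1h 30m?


Time: 90 minutes
Day: 1440 minutes
Percentage = (90/1440) × 100 ≈ 6.3%

6.3%


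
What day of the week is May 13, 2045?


Saturday

Zeller's congruence:
q=13, m=5, k=45, j=20
h = (13 + ⌊13×6/5⌋ + 45 + ⌊45/4⌋ + ⌊20/4⌋ - 2×20) mod 7
= (13 + 15 + 45 + 11 + 5 - 40) mod 7
= 49 mod 7 = 0
h=0 → Saturday


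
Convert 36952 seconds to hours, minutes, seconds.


Hours: 36952 ÷ 3600 = 10 remainder 952
Minutes: 952 ÷ 60 = 15 remainder 52
Seconds: 52

10h 15m 52s


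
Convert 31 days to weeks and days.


4 weeks 3 days

Weeks: 31 ÷ 7 = 4 remainder 3


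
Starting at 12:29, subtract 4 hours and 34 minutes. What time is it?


07:55

Start: 749 minutes from midnight
Subtract: 274 minutes
Remaining: 749 - 274 = 475
Hours: 7, Minutes: 55


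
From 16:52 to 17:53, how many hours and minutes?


1h 1m

End time in minutes: 17×60 + 53 = 1073
Start time in minutes: 16×60 + 52 = 1012
Difference = 1073 - 1012 = 61 minutes
= 1 hours 1 minutes


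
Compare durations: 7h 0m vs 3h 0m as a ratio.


Duration 1: 420 minutes
Duration 2: 180 minutes
Ratio = 420:180
GCD = 60
Simplified = 7:3
As a decimal: 7/3 ≈ 2.33

7:3 (2.33)


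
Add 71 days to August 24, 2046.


November 3, 2046

Start: August 24, 2046
Add 71 days
August 24 → September 1: 31 - 24 + 1 = 8 days (71 - 8 = 63 left)
September 1 → October 1: 30 - 1 + 1 = 30 days (63 - 30 = 33 left)
October 1 → November 1: 31 - 1 + 1 = 31 days (33 - 31 = 2 left)
November 1 + 2 = November 3, 2046


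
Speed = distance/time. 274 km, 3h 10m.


Distance: 274 km
Time: 3h 10m = 190 min = 190/60 = 19/6 hours
Speed = 274 ÷ (19/6) = 274 × 6 / 19 = 1644/19 ≈ 86.5 km/h

86.5 km/h


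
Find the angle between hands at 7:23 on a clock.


83.5°

Hour hand = 7×30 + 23×0.5 = 221.5°
Minute hand = 23×6 = 138°
Difference = |221.5 - 138| = 83.5°


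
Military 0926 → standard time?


Hour: 9
9 < 12 → AM

9:26 AM


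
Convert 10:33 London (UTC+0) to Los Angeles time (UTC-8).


Time difference = UTC-8 - UTC+0 = -8 hours
New hour = (10 -8) mod 24
= 2 mod 24 = 2
Minutes unchanged → 02:33

02:33


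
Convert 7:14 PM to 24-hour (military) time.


19:14

Input: 7:14 PM
PM: 7 + 12 = 19


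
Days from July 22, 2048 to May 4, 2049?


From July 22, 2048 to May 4, 2049
Rest of July 2048: 31 - 22 = 9
Full months: August 31, September 30, October 31, November 30, December 31, January 31, February 2049 28, March 31, April 30
Days into May 2049: 4
Total = 9 + 31 + 30 + 31 + 30 + 31 + 31 + 28 + 31 + 30 + 4 = 286 days

286 days


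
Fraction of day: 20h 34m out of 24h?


Total minutes: 20×60 + 34 = 1234
Day = 24×60 = 1440 minutes
Fraction = 1234/1440 ≈ 0.8569
As a percentage: 1234/1440 × 100 ≈ 85.69%

0.8569 (85.69%)


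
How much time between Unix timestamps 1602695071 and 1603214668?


519597 seconds (144.3 hours / 6.01 days)

Difference = 1603214668 - 1602695071 = 519597 seconds
In hours: 519597 / 3600 ≈ 144.3
In days: 519597 / 86400 ≈ 6.01


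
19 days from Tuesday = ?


Sunday

Start: Tuesday (index 1)
(1 + 19) mod 7
= 20 mod 7
= 6
Index 6 → Sunday


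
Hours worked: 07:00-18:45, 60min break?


10h 45m (645 minutes)

Total time = (18×60+45) - (7×60+0)
= 1125 - 420 = 705 min
Minus break: 705 - 60 = 645 min
= 10h 45m


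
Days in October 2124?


31 days

Month: October (month 10)
October has 31 days


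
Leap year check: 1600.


Rules: divisible by 4 AND (not by 100 OR by 400)
1600 ÷ 4 = 400 exactly → divisible by 4
1600 ÷ 100 = 16 exactly → divisible by 100
1600 ÷ 400 = 4 exactly → divisible by 400
Divisible by 400 → leap year

Yes


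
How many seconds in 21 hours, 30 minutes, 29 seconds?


Hours: 21 × 3600 = 75600
Minutes: 30 × 60 = 1800
Seconds: 29
Total = 75600 + 1800 + 29 = 77429

77429 seconds


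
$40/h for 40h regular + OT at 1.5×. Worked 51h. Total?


Regular: 40h × $40 = $1600.00
Overtime: 51 - 40 = 11h
OT pay: 11h × $40 × 1.5 = $660.00
Total = $1600.00 + $660.00 = $2260.00

$2260.00


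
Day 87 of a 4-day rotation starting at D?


Shifts: A, B, C, D
Start: D (index 3)
Day 87: (3 + 87 - 1) mod 4
= 89 mod 4
= 1
Index 1 → shift B

Shift B


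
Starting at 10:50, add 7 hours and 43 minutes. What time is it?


18:33

Start: 650 minutes from midnight
Add: 463 minutes
Total: 1113 minutes
Hours: 1113 ÷ 60 = 18 remainder 33


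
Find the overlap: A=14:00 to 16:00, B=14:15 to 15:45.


Meeting A: 840-960 (in minutes from midnight)
Meeting B: 855-945
Overlap start = max(840, 855) = 855
Overlap end = min(960, 945) = 945
Overlap = max(0, 945 - 855) = 90 min

90 minutes


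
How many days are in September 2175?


Month: September (month 9)
September has 30 days

30 days


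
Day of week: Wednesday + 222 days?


Start: Wednesday (index 2)
(2 + 222) mod 7
= 224 mod 7
= 0
Index 0 → Monday

Monday


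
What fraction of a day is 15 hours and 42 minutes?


0.6542 (65.42%)

Total minutes: 15×60 + 42 = 942
Day = 24×60 = 1440 minutes
Fraction = 942/1440 ≈ 0.6542
As a percentage: 942/1440 × 100 ≈ 65.42%


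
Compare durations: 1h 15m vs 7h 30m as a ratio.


1:6 (0.17)

Duration 1: 75 minutes
Duration 2: 450 minutes
Ratio = 75:450
GCD = 75
Simplified = 1:6
As a decimal: 1/6 ≈ 0.17


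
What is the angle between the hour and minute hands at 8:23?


113.5°

Hour hand = 8×30 + 23×0.5 = 251.5°
Minute hand = 23×6 = 138°
Difference = |251.5 - 138| = 113.5°


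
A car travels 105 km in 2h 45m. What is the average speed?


38.2 km/h

Distance: 105 km
Time: 2h 45m = 165 min = 165/60 = 11/4 hours
Speed = 105 ÷ (11/4) = 105 × 4 / 11 = 420/11 ≈ 38.2 km/h


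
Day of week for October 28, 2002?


Zeller's congruence:
q=28, m=10, k=2, j=20
h = (28 + ⌊13×11/5⌋ + 2 + ⌊2/4⌋ + ⌊20/4⌋ - 2×20) mod 7
= (28 + 28 + 2 + 0 + 5 - 40) mod 7
= 23 mod 7 = 2
h=2 → Monday

Monday


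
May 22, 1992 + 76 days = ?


August 6, 1992

Start: May 22, 1992
Add 76 days
May 22 → June 1: 31 - 22 + 1 = 10 days (76 - 10 = 66 left)
June 1 → July 1: 30 - 1 + 1 = 30 days (66 - 30 = 36 left)
July 1 → August 1: 31 - 1 + 1 = 31 days (36 - 31 = 5 left)
August 1 + 5 = August 6, 1992


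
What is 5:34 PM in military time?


Input: 5:34 PM
PM: 5 + 12 = 17

17:34


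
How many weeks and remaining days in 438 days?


Weeks: 438 ÷ 7 = 62 remainder 4

62 weeks 4 days


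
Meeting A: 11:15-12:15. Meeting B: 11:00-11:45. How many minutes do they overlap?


Meeting A: 675-735 (in minutes from midnight)
Meeting B: 660-705
Overlap start = max(675, 660) = 675
Overlap end = min(735, 705) = 705
Overlap = max(0, 705 - 675) = 30 min

30 minutes


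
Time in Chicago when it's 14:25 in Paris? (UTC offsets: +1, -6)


Time difference = UTC-6 - UTC+1 = -7 hours
New hour = (14 -7) mod 24
= 7 mod 24 = 7
Minutes unchanged → 07:25

07:25


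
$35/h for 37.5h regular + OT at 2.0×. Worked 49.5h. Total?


Regular: 37.5h × $35 = $1312.50
Overtime: 49.5 - 37.5 = 12.0h
OT pay: 12.0h × $35 × 2.0 = $840.00
Total = $1312.50 + $840.00 = $2152.50

$2152.50


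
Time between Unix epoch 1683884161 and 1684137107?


Difference = 1684137107 - 1683884161 = 252946 seconds
In hours: 252946 / 3600 ≈ 70.3
In days: 252946 / 86400 ≈ 2.93

252946 seconds (70.3 hours / 2.93 days)


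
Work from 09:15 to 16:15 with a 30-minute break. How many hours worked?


Total time = (16×60+15) - (9×60+15)
= 975 - 555 = 420 min
Minus break: 420 - 30 = 390 min
= 6h 30m

6h 30m (390 minutes)


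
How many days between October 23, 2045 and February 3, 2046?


From October 23, 2045 to February 3, 2046
Rest of October 2045: 31 - 23 = 8
Full months: November 30, December 31, January 31
Days into February 2046: 3
Total = 8 + 30 + 31 + 31 + 3 = 103 days

103 days


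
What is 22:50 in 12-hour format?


10:50 PM

Hour: 22
22 - 12 = 10 → PM


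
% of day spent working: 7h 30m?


Time: 450 minutes
Day: 1440 minutes
Percentage = (450/1440) × 100 ≈ 31.3%

31.3%


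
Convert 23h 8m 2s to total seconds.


Hours: 23 × 3600 = 82800
Minutes: 8 × 60 = 480
Seconds: 2
Total = 82800 + 480 + 2 = 83282

83282 seconds


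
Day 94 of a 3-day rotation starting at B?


Shifts: A, B, C
Start: B (index 1)
Day 94: (1 + 94 - 1) mod 3
= 94 mod 3
= 1
Index 1 → shift B

Shift B


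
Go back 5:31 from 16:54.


11:23

Start: 1014 minutes from midnight
Subtract: 331 minutes
Remaining: 1014 - 331 = 683
Hours: 11, Minutes: 23


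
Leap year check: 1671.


No

Rules: divisible by 4 AND (not by 100 OR by 400)
1671 ÷ 4 = 417 remainder 3 → not divisible by 4
Not divisible by 4 → not a leap year


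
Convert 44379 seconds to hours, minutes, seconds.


12h 19m 39s

Hours: 44379 ÷ 3600 = 12 remainder 1179
Minutes: 1179 ÷ 60 = 19 remainder 39
Seconds: 39


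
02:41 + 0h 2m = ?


02:43

Start: 161 minutes from midnight
Add: 2 minutes
Total: 163 minutes
Hours: 163 ÷ 60 = 2 remainder 43


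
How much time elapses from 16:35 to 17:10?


0h 35m

End time in minutes: 17×60 + 10 = 1030
Start time in minutes: 16×60 + 35 = 995
Difference = 1030 - 995 = 35 minutes
= 0 hours 35 minutes


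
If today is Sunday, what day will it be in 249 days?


Start: Sunday (index 6)
(6 + 249) mod 7
= 255 mod 7
= 3
Index 3 → Thursday

Thursday


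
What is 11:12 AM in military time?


11:12

Input: 11:12 AM
AM hour stays: 11


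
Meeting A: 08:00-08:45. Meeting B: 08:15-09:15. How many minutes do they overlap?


30 minutes

Meeting A: 480-525 (in minutes from midnight)
Meeting B: 495-555
Overlap start = max(480, 495) = 495
Overlap end = min(525, 555) = 525
Overlap = max(0, 525 - 495) = 30 min


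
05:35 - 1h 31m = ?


04:04

Start: 335 minutes from midnight
Subtract: 91 minutes
Remaining: 335 - 91 = 244
Hours: 4, Minutes: 4


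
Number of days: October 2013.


31 days

Month: October (month 10)
October has 31 days


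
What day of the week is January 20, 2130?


Zeller's congruence:
q=20, m=13, k=29, j=21
h = (20 + ⌊13×14/5⌋ + 29 + ⌊29/4⌋ + ⌊21/4⌋ - 2×21) mod 7
= (20 + 36 + 29 + 7 + 5 - 42) mod 7
= 55 mod 7 = 6
h=6 → Friday

Friday


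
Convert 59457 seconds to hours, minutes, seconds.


16h 30m 57s

Hours: 59457 ÷ 3600 = 16 remainder 1857
Minutes: 1857 ÷ 60 = 30 remainder 57
Seconds: 57


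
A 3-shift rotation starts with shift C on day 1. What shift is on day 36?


Shifts: A, B, C
Start: C (index 2)
Day 36: (2 + 36 - 1) mod 3
= 37 mod 3
= 1
Index 1 → shift B

Shift B


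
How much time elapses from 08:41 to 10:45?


2h 4m

End time in minutes: 10×60 + 45 = 645
Start time in minutes: 8×60 + 41 = 521
Difference = 645 - 521 = 124 minutes
= 2 hours 4 minutes


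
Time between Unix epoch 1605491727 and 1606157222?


665495 seconds (184.9 hours / 7.70 days)

Difference = 1606157222 - 1605491727 = 665495 seconds
In hours: 665495 / 3600 ≈ 184.9
In days: 665495 / 86400 ≈ 7.70


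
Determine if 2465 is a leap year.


No

Rules: divisible by 4 AND (not by 100 OR by 400)
2465 ÷ 4 = 616 remainder 1 → not divisible by 4
Not divisible by 4 → not a leap year


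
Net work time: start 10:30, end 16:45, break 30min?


Total time = (16×60+45) - (10×60+30)
= 1005 - 630 = 375 min
Minus break: 375 - 30 = 345 min
= 5h 45m

5h 45m (345 minutes)


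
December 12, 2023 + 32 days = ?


January 13, 2024

Start: December 12, 2023
Add 32 days
December 12 → January 1: 31 - 12 + 1 = 20 days (32 - 20 = 12 left)
January 1 + 12 = January 13, 2024


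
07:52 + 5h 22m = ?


Start: 472 minutes from midnight
Add: 322 minutes
Total: 794 minutes
Hours: 794 ÷ 60 = 13 remainder 14

13:14


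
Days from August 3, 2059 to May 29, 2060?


From August 3, 2059 to May 29, 2060
Rest of August 2059: 31 - 3 = 28
Full months: September 30, October 31, November 30, December 31, January 31, February 2060 29, March 31, April 30
Days into May 2060: 29
Total = 28 + 30 + 31 + 30 + 31 + 31 + 29 + 31 + 30 + 29 = 300 days

300 days


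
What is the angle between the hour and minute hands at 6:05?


152.5°

Hour hand = 6×30 + 5×0.5 = 182.5°
Minute hand = 5×6 = 30°
Difference = |182.5 - 30| = 152.5°


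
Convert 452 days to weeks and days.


64 weeks 4 days

Weeks: 452 ÷ 7 = 64 remainder 4


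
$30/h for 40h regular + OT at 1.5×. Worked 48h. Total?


Regular: 40h × $30 = $1200.00
Overtime: 48 - 40 = 8h
OT pay: 8h × $30 × 1.5 = $360.00
Total = $1200.00 + $360.00 = $1560.00

$1560.00


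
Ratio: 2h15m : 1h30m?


Duration 1: 135 minutes
Duration 2: 90 minutes
Ratio = 135:90
GCD = 45
Simplified = 3:2
As a decimal: 3/2 = 1.50

3:2 (1.50)


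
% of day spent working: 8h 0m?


Time: 480 minutes
Day: 1440 minutes
Percentage = (480/1440) × 100 ≈ 33.3%

33.3%


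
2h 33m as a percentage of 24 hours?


0.1063 (10.63%)

Total minutes: 2×60 + 33 = 153
Day = 24×60 = 1440 minutes
Fraction = 153/1440 ≈ 0.1063
As a percentage: 153/1440 × 100 ≈ 10.63%


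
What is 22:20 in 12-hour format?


10:20 PM

Hour: 22
22 - 12 = 10 → PM


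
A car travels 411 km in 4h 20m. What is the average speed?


94.8 km/h

Distance: 411 km
Time: 4h 20m = 260 min = 260/60 = 13/3 hours
Speed = 411 ÷ (13/3) = 411 × 3 / 13 = 1233/13 ≈ 94.8 km/h


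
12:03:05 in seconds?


43385 seconds

Hours: 12 × 3600 = 43200
Minutes: 3 × 60 = 180
Seconds: 5
Total = 43200 + 180 + 5 = 43385


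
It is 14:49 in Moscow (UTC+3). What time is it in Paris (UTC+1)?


Time difference = UTC+1 - UTC+3 = -2 hours
New hour = (14 -2) mod 24
= 12 mod 24 = 12
Minutes unchanged → 12:49

12:49


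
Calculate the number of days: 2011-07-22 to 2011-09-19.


From July 22, 2011 to September 19, 2011
Rest of July 2011: 31 - 22 = 9
Full months: August 31
Days into September 2011: 19
Total = 9 + 31 + 19 = 59 days

59 days


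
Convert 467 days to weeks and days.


66 weeks 5 days

Weeks: 467 ÷ 7 = 66 remainder 5


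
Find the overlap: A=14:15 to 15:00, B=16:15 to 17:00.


Meeting A: 855-900 (in minutes from midnight)
Meeting B: 975-1020
Overlap start = max(855, 975) = 975
Overlap end = min(900, 1020) = 900
Overlap = max(0, 900 - 975) = 0 min

0 minutes


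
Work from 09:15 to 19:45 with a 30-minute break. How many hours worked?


10h 0m (600 minutes)

Total time = (19×60+45) - (9×60+15)
= 1185 - 555 = 630 min
Minus break: 630 - 30 = 600 min
= 10h 0m


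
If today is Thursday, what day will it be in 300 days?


Start: Thursday (index 3)
(3 + 300) mod 7
= 303 mod 7
= 2
Index 2 → Wednesday

Wednesday


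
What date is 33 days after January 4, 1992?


Start: January 4, 1992
Add 33 days
January 4 → February 1: 31 - 4 + 1 = 28 days (33 - 28 = 5 left)
February 1 + 5 = February 6, 1992

February 6, 1992


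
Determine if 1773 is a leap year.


No

Rules: divisible by 4 AND (not by 100 OR by 400)
1773 ÷ 4 = 443 remainder 1 → not divisible by 4
Not divisible by 4 → not a leap year


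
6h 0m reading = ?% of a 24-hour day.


Time: 360 minutes
Day: 1440 minutes
Percentage = (360/1440) × 100 = 25.0%

25.0%


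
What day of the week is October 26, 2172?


Monday

Zeller's congruence:
q=26, m=10, k=72, j=21
h = (26 + ⌊13×11/5⌋ + 72 + ⌊72/4⌋ + ⌊21/4⌋ - 2×21) mod 7
= (26 + 28 + 72 + 18 + 5 - 42) mod 7
= 107 mod 7 = 2
h=2 → Monday


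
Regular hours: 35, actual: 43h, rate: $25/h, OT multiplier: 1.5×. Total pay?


Regular: 35h × $25 = $875.00
Overtime: 43 - 35 = 8h
OT pay: 8h × $25 × 1.5 = $300.00
Total = $875.00 + $300.00 = $1175.00

$1175.00


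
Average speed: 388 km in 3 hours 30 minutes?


Distance: 388 km
Time: 3h 30m = 210 min = 210/60 = 7/2 hours
Speed = 388 ÷ (7/2) = 388 × 2 / 7 = 776/7 ≈ 110.9 km/h

110.9 km/h


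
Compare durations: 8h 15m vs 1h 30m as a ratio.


11:2 (5.50)

Duration 1: 495 minutes
Duration 2: 90 minutes
Ratio = 495:90
GCD = 45
Simplified = 11:2
As a decimal: 11/2 = 5.50


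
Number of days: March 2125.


31 days

Month: March (month 3)
March has 31 days


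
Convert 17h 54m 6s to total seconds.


Hours: 17 × 3600 = 61200
Minutes: 54 × 60 = 3240
Seconds: 6
Total = 61200 + 3240 + 6 = 64446

64446 seconds


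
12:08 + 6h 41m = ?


Start: 728 minutes from midnight
Add: 401 minutes
Total: 1129 minutes
Hours: 1129 ÷ 60 = 18 remainder 49

18:49


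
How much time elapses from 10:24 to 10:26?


End time in minutes: 10×60 + 26 = 626
Start time in minutes: 10×60 + 24 = 624
Difference = 626 - 624 = 2 minutes
= 0 hours 2 minutes

0h 2m


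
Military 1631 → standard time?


Hour: 16
16 - 12 = 4 → PM

4:31 PM


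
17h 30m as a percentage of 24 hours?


0.7292 (72.92%)

Total minutes: 17×60 + 30 = 1050
Day = 24×60 = 1440 minutes
Fraction = 1050/1440 ≈ 0.7292
As a percentage: 1050/1440 × 100 ≈ 72.92%


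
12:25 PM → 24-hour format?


Input: 12:25 PM
12 PM → 12 (noon)

12:25


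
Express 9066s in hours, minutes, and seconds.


2h 31m 6s

Hours: 9066 ÷ 3600 = 2 remainder 1866
Minutes: 1866 ÷ 60 = 31 remainder 6
Seconds: 6
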